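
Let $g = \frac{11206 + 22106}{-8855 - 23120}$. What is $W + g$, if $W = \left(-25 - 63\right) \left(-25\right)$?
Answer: $\frac{70311688}{31975} \approx 2199.0$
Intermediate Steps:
$W = 2200$ ($W = \left(-88\right) \left(-25\right) = 2200$)
$g = - \frac{33312}{31975}$ ($g = \frac{33312}{-31975} = 33312 \left(- \frac{1}{31975}\right) = - \frac{33312}{31975} \approx -1.0418$)
$W + g = 2200 - \frac{33312}{31975} = \frac{70311688}{31975}$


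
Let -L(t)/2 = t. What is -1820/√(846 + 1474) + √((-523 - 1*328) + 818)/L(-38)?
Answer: -91*√145/29 + I*√33/76 ≈ -37.786 + 0.075586*I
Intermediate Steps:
L(t) = -2*t
-1820/√(846 + 1474) + √((-523 - 1*328) + 818)/L(-38) = -1820/√(846 + 1474) + √((-523 - 1*328) + 818)/((-2*(-38))) = -1820*√145/580 + √((-523 - 328) + 818)/76 = -1820*√145/580 + √(-851 + 818)*(1/76) = -91*√145/29 + √(-33)*(1/76) = -91*√145/29 + (I*√33)*(1/76) = -91*√145/29 + I*√33/76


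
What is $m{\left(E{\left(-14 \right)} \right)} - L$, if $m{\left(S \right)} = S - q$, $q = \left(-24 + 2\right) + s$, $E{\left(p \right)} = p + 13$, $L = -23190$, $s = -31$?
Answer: $23242$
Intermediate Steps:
$E{\left(p \right)} = 13 + p$
$q = -53$ ($q = \left(-24 + 2\right) - 31 = -22 - 31 = -53$)
$m{\left(S \right)} = 53 + S$ ($m{\left(S \right)} = S - -53 = S + 53 = 53 + S$)
$m{\left(E{\left(-14 \right)} \right)} - L = \left(53 + \left(13 - 14\right)\right) - -23190 = \left(53 - 1\right) + 23190 = 52 + 23190 = 23242$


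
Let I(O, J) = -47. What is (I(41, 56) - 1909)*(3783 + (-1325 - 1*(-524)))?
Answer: -5832792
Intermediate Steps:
(I(41, 56) - 1909)*(3783 + (-1325 - 1*(-524))) = (-47 - 1909)*(3783 + (-1325 - 1*(-524))) = -1956*(3783 + (-1325 + 524)) = -1956*(3783 - 801) = -1956*2982 = -5832792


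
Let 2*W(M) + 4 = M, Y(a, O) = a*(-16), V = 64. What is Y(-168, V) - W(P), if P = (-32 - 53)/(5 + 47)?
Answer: 279845/104 ≈ 2690.8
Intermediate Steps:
Y(a, O) = -16*a
P = -85/52 ≈ -1.6346
W(M) = -2 + M/2
Y(-168, V) - W(P) = -16*(-168) - (-2 + (½)*(-85/52)) = 2688 - (-2 - 85/104) = 2688 - 1*(-293/104) = 2688 + 293/104 = 279845/104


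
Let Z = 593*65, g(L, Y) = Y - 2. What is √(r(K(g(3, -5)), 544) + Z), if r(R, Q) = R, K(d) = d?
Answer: 3*√4282 ≈ 196.31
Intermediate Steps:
g(L, Y) = -2 + Y
Z = 38545
√(r(K(g(3, -5)), 544) + Z) = √((-2 - 5) + 38545) = √(-7 + 38545) = √38538 = 3*√4282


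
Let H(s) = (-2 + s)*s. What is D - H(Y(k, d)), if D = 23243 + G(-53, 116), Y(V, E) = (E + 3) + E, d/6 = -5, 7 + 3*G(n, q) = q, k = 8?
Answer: 59749/3 ≈ 19916.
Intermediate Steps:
G(n, q) = -7/3 + q/3
d = -30 (d = 6*(-5) = -30)
Y(V, E) = 3 + 2*E (Y(V, E) = (3 + E) + E = 3 + 2*E)
D = 69838/3 (D = 23243 + (-7/3 + (1/3)*116) = 23243 + (-7/3 + 116/3) = 23243 + 109/3 = 69838/3 ≈ 23279.)
H(s) = s*(-2 + s)
D - H(Y(k, d)) = 69838/3 - (3 + 2*(-30))*(-2 + (3 + 2*(-30))) = 69838/3 - (3 - 60)*(-2 + (3 - 60)) = 69838/3 - (-57)*(-2 - 57) = 69838/3 - (-57)*(-59) = 69838/3 - 1*3363 = 69838/3 - 3363 = 59749/3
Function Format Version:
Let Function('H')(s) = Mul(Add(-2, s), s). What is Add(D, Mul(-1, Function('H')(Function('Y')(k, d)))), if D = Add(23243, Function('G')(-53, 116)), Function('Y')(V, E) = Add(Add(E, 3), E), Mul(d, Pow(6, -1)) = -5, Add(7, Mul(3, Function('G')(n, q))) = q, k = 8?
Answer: Rational(59749, 3) ≈ 19916.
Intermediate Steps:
Function('G')(n, q) = Add(Rational(-7, 3), Mul(Rational(1, 3), q))
d = -30 (d = Mul(6, -5) = -30)
Function('Y')(V, E) = Add(3, Mul(2, E)) (Function('Y')(V, E) = Add(Add(3, E), E) = Add(3, Mul(2, E)))
D = Rational(69838, 3) (D = Add(23243, Add(Rational(-7, 3), Mul(Rational(1, 3), 116))) = Add(23243, Add(Rational(-7, 3), Rational(116, 3))) = Add(23243, Rational(109, 3)) = Rational(69838, 3) ≈ 23279.)
Function('H')(s) = Mul(s, Add(-2, s))
Add(D, Mul(-1, Function('H')(Function('Y')(k, d)))) = Add(Rational(69838, 3), Mul(-1, Mul(Add(3, Mul(2, -30)), Add(-2, Add(3, Mul(2, -30)))))) = Add(Rational(69838, 3), Mul(-1, Mul(Add(3, -60), Add(-2, Add(3, -60))))) = Add(Rational(69838, 3), Mul(-1, Mul(-57, Add(-2, -57)))) = Add(Rational(69838, 3), Mul(-1, Mul(-57, -59))) = Add(Rational(69838, 3), Mul(-1, 3363)) = Add(Rational(69838, 3), -3363) = Rational(59749, 3)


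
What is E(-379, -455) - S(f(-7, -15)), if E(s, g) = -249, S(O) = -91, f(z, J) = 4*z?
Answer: -158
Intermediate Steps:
E(-379, -455) - S(f(-7, -15)) = -249 - 1*(-91) = -249 + 91 = -158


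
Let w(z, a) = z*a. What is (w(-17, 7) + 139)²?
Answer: 400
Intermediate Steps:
w(z, a) = a*z
(w(-17, 7) + 139)² = (7*(-17) + 139)² = (-119 + 139)² = 20² = 400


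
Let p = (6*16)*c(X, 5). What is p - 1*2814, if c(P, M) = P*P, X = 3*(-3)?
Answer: 4962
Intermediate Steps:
X = -9
c(P, M) = P²
p = 7776 (p = (6*16)*(-9)² = 96*81 = 7776)
p - 1*2814 = 7776 - 1*2814 = 7776 - 2814 = 4962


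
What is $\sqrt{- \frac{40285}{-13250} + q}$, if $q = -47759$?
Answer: $\frac{3 i \sqrt{1490516562}}{530} \approx 218.53 i$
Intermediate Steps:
$\sqrt{- \frac{40285}{-13250} + q} = \sqrt{- \frac{40285}{-13250} - 47759} = \sqrt{\left(-40285\right) \left(- \frac{1}{13250}\right) - 47759} = \sqrt{\frac{8057}{2650} - 47759} = \sqrt{- \frac{126553293}{2650}} = \frac{3 i \sqrt{1490516562}}{530}$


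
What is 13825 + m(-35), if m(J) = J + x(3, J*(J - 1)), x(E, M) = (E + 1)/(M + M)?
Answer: 8687701/630 ≈ 13790.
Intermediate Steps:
x(E, M) = (1 + E)/(2*M) (x(E, M) = (1 + E)/((2*M)) = (1 + E)*(1/(2*M)) = (1 + E)/(2*M))
m(J) = J + 2/(J*(-1 + J)) (m(J) = J + (1 + 3)/(2*((J*(J - 1)))) = J + (1/2)*4/(J*(-1 + J)) = J + (1/2)*(1/(J*(-1 + J)))*4 = J + 2/(J*(-1 + J)))
13825 + m(-35) = 13825 + (2 + (-35)**2*(-1 - 35))/((-35)*(-1 - 35)) = 13825 - 1/35*(2 + 1225*(-36))/(-36) = 13825 - 1/35*(-1/36)*(2 - 44100) = 13825 - 1/35*(-1/36)*(-44098) = 13825 - 22049/630 = 8687701/630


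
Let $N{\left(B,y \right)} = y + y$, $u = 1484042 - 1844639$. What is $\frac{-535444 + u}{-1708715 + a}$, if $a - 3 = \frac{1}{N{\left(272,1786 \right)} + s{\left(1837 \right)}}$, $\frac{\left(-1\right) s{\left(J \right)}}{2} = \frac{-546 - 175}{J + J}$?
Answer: $\frac{5880255621885}{11213396867483} \approx 0.5244$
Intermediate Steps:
$u = -360597$
$s{\left(J \right)} = \frac{721}{J}$ ($s{\left(J \right)} = - 2 \frac{-546 - 175}{J + J} = - 2 \left(- \frac{721}{2 J}\right) = \frac{721}{J}$)
$N{\left(B,y \right)} = 2 y$
$a = \frac{19689292}{6562485}$ ($a = 3 + \frac{1}{2 \cdot 1786 + \frac{721}{1837}} = 3 + \frac{1}{3572 + 721 \cdot \frac{1}{1837}} = 3 + \frac{1}{3572 + \frac{721}{1837}} = 3 + \frac{1}{\frac{6562485}{1837}} = 3 + \frac{1837}{6562485} = \frac{19689292}{6562485} \approx 3.0003$)
$\frac{-535444 + u}{-1708715 + a} = \frac{-535444 - 360597}{-1708715 + \frac{19689292}{6562485}} = - \frac{896041}{- \frac{11213396867483}{6562485}} = \left(-896041\right) \left(- \frac{6562485}{11213396867483}\right) = \frac{5880255621885}{11213396867483}$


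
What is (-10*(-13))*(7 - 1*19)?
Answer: -1560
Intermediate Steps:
(-10*(-13))*(7 - 1*19) = 130*(7 - 19) = 130*(-12) = -1560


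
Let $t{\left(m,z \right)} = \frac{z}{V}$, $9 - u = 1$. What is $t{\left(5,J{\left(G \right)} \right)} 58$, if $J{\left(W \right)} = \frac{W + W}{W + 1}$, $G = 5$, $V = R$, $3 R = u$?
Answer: $\frac{145}{4} \approx 36.25$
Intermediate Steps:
$u = 8$ ($u = 9 - 1 = 8$)
$R = \frac{8}{3}$ ($R = \frac{1}{3} \cdot 8 = \frac{8}{3} \approx 2.6667$)
$V = \frac{8}{3} \approx 2.6667$
$J{\left(W \right)} = \frac{2 W}{1 + W}$
$t{\left(m,z \right)} = \frac{3 z}{8}$ ($t{\left(m,z \right)} = \frac{z}{\frac{8}{3}} = z \frac{3}{8} = \frac{3 z}{8}$)
$t{\left(5,J{\left(G \right)} \right)} 58 = \frac{3 \cdot 2 \cdot 5 \frac{1}{1 + 5}}{8} \cdot 58 = \frac{3 \cdot 2 \cdot 5 \cdot \frac{1}{6}}{8} \cdot 58 = \frac{3}{8} \cdot \frac{5}{3} \cdot 58 = \frac{5}{8} \cdot 58 = \frac{145}{4}$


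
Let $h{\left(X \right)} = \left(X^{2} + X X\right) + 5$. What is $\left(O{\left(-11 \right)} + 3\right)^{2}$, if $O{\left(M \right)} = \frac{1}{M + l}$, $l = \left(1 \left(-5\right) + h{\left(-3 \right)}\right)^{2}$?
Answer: $\frac{883600}{97969} \approx 9.0192$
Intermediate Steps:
$h{\left(X \right)} = 5 + 2 X^{2}$ ($h{\left(X \right)} = \left(X^{2} + X^{2}\right) + 5 = 2 X^{2} + 5 = 5 + 2 X^{2}$)
$l = 324$ ($l = \left(1 \left(-5\right) + \left(5 + 2 \left(-3\right)^{2}\right)\right)^{2} = \left(-5 + \left(5 + 2 \cdot 9\right)\right)^{2} = \left(-5 + \left(5 + 18\right)\right)^{2} = \left(-5 + 23\right)^{2} = 18^{2} = 324$)
$O{\left(M \right)} = \frac{1}{324 + M}$ ($O{\left(M \right)} = \frac{1}{M + 324} = \frac{1}{324 + M}$)
$\left(O{\left(-11 \right)} + 3\right)^{2} = \left(\frac{1}{324 - 11} + 3\right)^{2} = \left(\frac{1}{313} + 3\right)^{2} = \left(\frac{940}{313}\right)^{2} = \frac{883600}{97969}$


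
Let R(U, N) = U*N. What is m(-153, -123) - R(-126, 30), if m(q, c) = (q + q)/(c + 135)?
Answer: 7509/2 ≈ 3754.5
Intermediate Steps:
R(U, N) = N*U
m(q, c) = 2*q/(135 + c) (m(q, c) = (2*q)/(135 + c) = 2*q/(135 + c))
m(-153, -123) - R(-126, 30) = 2*(-153)/(135 - 123) - 30*(-126) = 2*(-153)/12 - 1*(-3780) = 2*(-153)*(1/12) + 3780 = -51/2 + 3780 = 7509/2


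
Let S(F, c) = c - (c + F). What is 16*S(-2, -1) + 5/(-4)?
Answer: 123/4 ≈ 30.750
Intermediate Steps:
S(F, c) = -F (S(F, c) = c - (F + c) = c + (-F - c) = -F)
16*S(-2, -1) + 5/(-4) = 16*(-1*(-2)) + 5/(-4) = 16*2 + 5*(-¼) = 32 - 5/4 = 123/4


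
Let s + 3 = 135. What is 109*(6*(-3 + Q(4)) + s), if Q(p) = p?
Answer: 15042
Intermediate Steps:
s = 132 (s = -3 + 135 = 132)
109*(6*(-3 + Q(4)) + s) = 109*(6*(-3 + 4) + 132) = 109*(6*1 + 132) = 109*(6 + 132) = 109*138 = 15042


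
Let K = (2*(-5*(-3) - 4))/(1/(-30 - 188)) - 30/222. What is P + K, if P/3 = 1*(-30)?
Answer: -180787/37 ≈ -4886.1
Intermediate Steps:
P = -90 (P = 3*(1*(-30)) = 3*(-30) = -90)
K = -177457/37 (K = (2*(15 - 4))/(1/(-218)) - 30*1/222 = (2*11)/(-1/218) - 5/37 = 22*(-218) - 5/37 = -4796 - 5/37 = -177457/37 ≈ -4796.1)
P + K = -90 - 177457/37 = -180787/37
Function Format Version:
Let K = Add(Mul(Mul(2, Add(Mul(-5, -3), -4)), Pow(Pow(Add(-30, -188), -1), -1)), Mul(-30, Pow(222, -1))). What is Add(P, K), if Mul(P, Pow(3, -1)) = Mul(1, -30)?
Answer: Rational(-180787, 37) ≈ -4886.1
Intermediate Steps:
P = -90 (P = Mul(3, Mul(1, -30)) = Mul(3, -30) = -90)
K = Rational(-177457, 37) (K = Add(Mul(Mul(2, Add(15, -4)), Pow(Pow(-218, -1), -1)), Mul(-30, Rational(1, 222))) = Add(Mul(Mul(2, 11), Pow(Rational(-1, 218), -1)), Rational(-5, 37)) = Add(Mul(22, -218), Rational(-5, 37)) = Add(-4796, Rational(-5, 37)) = Rational(-177457, 37) ≈ -4796.1)
Add(P, K) = Add(-90, Rational(-177457, 37)) = Rational(-180787, 37)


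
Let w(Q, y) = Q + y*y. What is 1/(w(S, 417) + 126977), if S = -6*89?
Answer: 1/300332 ≈ 3.3296e-6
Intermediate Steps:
S = -534
w(Q, y) = Q + y²
1/(w(S, 417) + 126977) = 1/((-534 + 417²) + 126977) = 1/((-534 + 173889) + 126977) = 1/(173355 + 126977) = 1/300332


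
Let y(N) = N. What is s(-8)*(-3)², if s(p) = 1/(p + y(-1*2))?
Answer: -9/10 ≈ -0.90000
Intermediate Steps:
s(p) = 1/(-2 + p) (s(p) = 1/(p - 1*2) = 1/(p - 2) = 1/(-2 + p))
s(-8)*(-3)² = (-3)²/(-2 - 8) = 9/(-10) = -⅒*9 = -9/10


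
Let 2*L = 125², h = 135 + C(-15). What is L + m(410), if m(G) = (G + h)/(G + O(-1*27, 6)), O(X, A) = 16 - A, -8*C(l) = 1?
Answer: 8751453/1120 ≈ 7813.8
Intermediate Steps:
C(l) = -⅛ (C(l) = -⅛*1 = -⅛)
h = 1079/8 (h = 135 - ⅛ = 1079/8 ≈ 134.88)
m(G) = (1079/8 + G)/(10 + G) (m(G) = (G + 1079/8)/(G + (16 - 1*6)) = (1079/8 + G)/(G + (16 - 6)) = (1079/8 + G)/(G + 10) = (1079/8 + G)/(10 + G))
L = 15625/2 (L = (½)*125² = (½)*15625 = 15625/2 ≈ 7812.5)
L + m(410) = 15625/2 + (1079/8 + 410)/(10 + 410) = 15625/2 + (4359/8)/420 = 15625/2 + (1/420)*(4359/8) = 15625/2 + 1453/1120 = 8751453/1120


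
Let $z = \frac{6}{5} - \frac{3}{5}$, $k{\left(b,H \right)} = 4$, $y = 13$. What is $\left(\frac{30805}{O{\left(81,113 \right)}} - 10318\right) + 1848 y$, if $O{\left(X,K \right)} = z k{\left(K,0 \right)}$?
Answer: $\frac{318497}{12} \approx 26541.0$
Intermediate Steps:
$z = \frac{3}{5}$ ($z = 6 \cdot \frac{1}{5} - \frac{3}{5} = \frac{6}{5} - \frac{3}{5} = \frac{3}{5} \approx 0.6$)
$O{\left(X,K \right)} = \frac{12}{5}$ ($O{\left(X,K \right)} = \frac{3}{5} \cdot 4 = \frac{12}{5}$)
$\left(\frac{30805}{O{\left(81,113 \right)}} - 10318\right) + 1848 y = \left(\frac{30805}{\frac{12}{5}} - 10318\right) + 1848 \cdot 13 = \left(30805 \cdot \frac{5}{12} - 10318\right) + 24024 = \left(\frac{154025}{12} - 10318\right) + 24024 = \frac{30209}{12} + 24024 = \frac{318497}{12}$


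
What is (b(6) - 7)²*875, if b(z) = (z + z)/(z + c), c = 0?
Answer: 21875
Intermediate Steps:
b(z) = 2 (b(z) = (z + z)/(z + 0) = (2*z)/z = 2)
(b(6) - 7)²*875 = (2 - 7)²*875 = (-5)²*875 = 25*875 = 21875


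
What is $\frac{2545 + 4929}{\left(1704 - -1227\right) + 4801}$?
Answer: $\frac{3737}{3866} \approx 0.96663$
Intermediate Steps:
$\frac{2545 + 4929}{\left(1704 - -1227\right) + 4801} = \frac{7474}{\left(1704 + 1227\right) + 4801} = \frac{7474}{2931 + 4801} = \frac{7474}{7732} = 7474 \cdot \frac{1}{7732} = \frac{3737}{3866}$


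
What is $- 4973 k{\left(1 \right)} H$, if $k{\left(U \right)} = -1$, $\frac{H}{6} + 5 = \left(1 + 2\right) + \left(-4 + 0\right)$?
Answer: $-179028$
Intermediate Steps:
$H = -36$ ($H = -30 + 6 \left(\left(1 + 2\right) + \left(-4 + 0\right)\right) = -30 + 6 \left(3 - 4\right) = -30 + 6 \left(-1\right) = -30 - 6 = -36$)
$- 4973 k{\left(1 \right)} H = - 4973 \left(\left(-1\right) \left(-36\right)\right) = \left(-4973\right) 36 = -179028$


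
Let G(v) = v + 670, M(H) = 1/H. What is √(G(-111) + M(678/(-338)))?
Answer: 2*√16045887/339 ≈ 23.633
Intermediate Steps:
G(v) = 670 + v
√(G(-111) + M(678/(-338))) = √((670 - 111) + 1/(678/(-338))) = √(559 + 1/(678*(-1/338))) = √(559 + 1/(-339/169)) = √(559 - 169/339) = √(189332/339) = 2*√16045887/339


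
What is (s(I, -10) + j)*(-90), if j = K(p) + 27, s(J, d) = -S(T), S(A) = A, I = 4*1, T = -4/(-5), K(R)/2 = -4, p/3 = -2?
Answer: -1638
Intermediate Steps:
p = -6 (p = 3*(-2) = -6)
K(R) = -8 (K(R) = 2*(-4) = -8)
T = ⅘ (T = -4*(-⅕) = ⅘ ≈ 0.80000)
I = 4
s(J, d) = -⅘ (s(J, d) = -1*⅘ = -⅘)
j = 19 (j = -8 + 27 = 19)
(s(I, -10) + j)*(-90) = (-⅘ + 19)*(-90) = (91/5)*(-90) = -1638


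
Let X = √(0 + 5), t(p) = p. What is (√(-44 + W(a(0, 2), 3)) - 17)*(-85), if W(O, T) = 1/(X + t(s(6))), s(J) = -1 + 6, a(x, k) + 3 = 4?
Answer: 1445 - 85*√(-219 - 44*√5)/√(5 + √5) ≈ 1445.0 - 562.94*I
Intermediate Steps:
a(x, k) = 1 (a(x, k) = -3 + 4 = 1)
s(J) = 5
X = √5 ≈ 2.2361
W(O, T) = 1/(5 + √5) (W(O, T) = 1/(√5 + 5) = 1/(5 + √5))
(√(-44 + W(a(0, 2), 3)) - 17)*(-85) = (√(-44 + (¼ - √5/20)) - 17)*(-85) = (√(-175/4 - √5/20) - 17)*(-85) = (-17 + √(-175/4 - √5/20))*(-85) = 1445 - 85*√(-175/4 - √5/20)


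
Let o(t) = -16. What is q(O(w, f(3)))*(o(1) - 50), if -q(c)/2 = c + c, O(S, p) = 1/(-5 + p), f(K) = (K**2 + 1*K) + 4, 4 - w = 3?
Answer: 24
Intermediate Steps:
w = 1 (w = 4 - 1*3 = 4 - 3 = 1)
f(K) = 4 + K + K**2 (f(K) = (K**2 + K) + 4 = (K + K**2) + 4 = 4 + K + K**2)
q(c) = -4*c (q(c) = -2*(c + c) = -4*c)
q(O(w, f(3)))*(o(1) - 50) = (-4/(-5 + (4 + 3 + 3**2)))*(-16 - 50) = -4/(-5 + (4 + 3 + 9))*(-66) = -4/(-5 + 16)*(-66) = -4/11*(-66) = 24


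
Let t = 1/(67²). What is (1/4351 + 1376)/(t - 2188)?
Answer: -8958513251/14245073927 ≈ -0.62889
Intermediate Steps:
t = 1/4489 ≈ 0.00022277
(1/4351 + 1376)/(t - 2188) = (1/4351 + 1376)/(1/4489 - 2188) = (1/4351 + 1376)/(-9821931/4489) = (5986977/4351)*(-4489/9821931) = -8958513251/14245073927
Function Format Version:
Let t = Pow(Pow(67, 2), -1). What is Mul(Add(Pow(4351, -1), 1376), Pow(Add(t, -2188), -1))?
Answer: Rational(-8958513251, 14245073927) ≈ -0.62889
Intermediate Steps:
t = Rational(1, 4489) (t = Pow(4489, -1) = Rational(1, 4489) ≈ 0.00022277)
Mul(Add(Pow(4351, -1), 1376), Pow(Add(t, -2188), -1)) = Mul(Add(Pow(4351, -1), 1376), Pow(Add(Rational(1, 4489), -2188), -1)) = Mul(Add(Rational(1, 4351), 1376), Pow(Rational(-9821931, 4489), -1)) = Mul(Rational(5986977, 4351), Rational(-4489, 9821931)) = Rational(-8958513251, 14245073927)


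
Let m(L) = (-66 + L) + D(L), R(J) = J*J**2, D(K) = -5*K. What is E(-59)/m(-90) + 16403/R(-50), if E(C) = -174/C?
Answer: -43796073/361375000 ≈ -0.12119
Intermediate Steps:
R(J) = J**3
m(L) = -66 - 4*L (m(L) = (-66 + L) - 5*L = -66 - 4*L)
E(-59)/m(-90) + 16403/R(-50) = (-174/(-59))/(-66 - 4*(-90)) + 16403/((-50)**3) = (-174*(-1/59))/(-66 + 360) + 16403/(-125000) = (174/59)/294 + 16403*(-1/125000) = (174/59)*(1/294) - 16403/125000 = 29/2891 - 16403/125000 = -43796073/361375000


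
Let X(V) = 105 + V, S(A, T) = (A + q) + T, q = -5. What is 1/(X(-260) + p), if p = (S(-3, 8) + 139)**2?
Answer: 1/19166 ≈ 5.2176e-5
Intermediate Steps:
S(A, T) = -5 + A + T (S(A, T) = (A - 5) + T = (-5 + A) + T = -5 + A + T)
p = 19321 (p = ((-5 - 3 + 8) + 139)**2 = (0 + 139)**2 = 139**2 = 19321)
1/(X(-260) + p) = 1/((105 - 260) + 19321) = 1/(-155 + 19321) = 1/19166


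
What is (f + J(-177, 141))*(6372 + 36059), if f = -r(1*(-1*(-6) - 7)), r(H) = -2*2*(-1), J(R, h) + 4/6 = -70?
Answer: -9504544/3 ≈ -3.1682e+6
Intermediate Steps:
J(R, h) = -212/3 (J(R, h) = -⅔ - 70 = -212/3)
r(H) = 4 (r(H) = -4*(-1) = 4)
f = -4 (f = -1*4 = -4)
(f + J(-177, 141))*(6372 + 36059) = (-4 - 212/3)*(6372 + 36059) = -224/3*42431 = -9504544/3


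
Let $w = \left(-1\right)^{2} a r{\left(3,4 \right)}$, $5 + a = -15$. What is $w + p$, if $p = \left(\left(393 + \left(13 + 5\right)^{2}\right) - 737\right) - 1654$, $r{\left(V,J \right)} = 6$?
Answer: $-1794$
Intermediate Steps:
$a = -20$ ($a = -5 - 15 = -20$)
$w = -120$ ($w = \left(-1\right)^{2} \left(-20\right) 6 = 1 \left(-20\right) 6 = \left(-20\right) 6 = -120$)
$p = -1674$ ($p = \left(\left(393 + 18^{2}\right) - 737\right) - 1654 = \left(\left(393 + 324\right) - 737\right) - 1654 = \left(717 - 737\right) - 1654 = -20 - 1654 = -1674$)
$w + p = -120 - 1674 = -1794$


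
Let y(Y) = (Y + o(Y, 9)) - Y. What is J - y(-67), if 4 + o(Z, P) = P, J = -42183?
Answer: -42188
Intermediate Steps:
o(Z, P) = -4 + P
y(Y) = 5 (y(Y) = (Y + (-4 + 9)) - Y = (Y + 5) - Y = (5 + Y) - Y = 5)
J - y(-67) = -42183 - 1*5 = -42183 - 5 = -42188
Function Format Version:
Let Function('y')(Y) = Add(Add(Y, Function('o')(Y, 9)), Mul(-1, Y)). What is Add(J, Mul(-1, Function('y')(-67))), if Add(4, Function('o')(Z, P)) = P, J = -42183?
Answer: -42188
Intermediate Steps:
Function('o')(Z, P) = Add(-4, P)
Function('y')(Y) = 5 (Function('y')(Y) = Add(Add(Y, Add(-4, 9)), Mul(-1, Y)) = Add(Add(Y, 5), Mul(-1, Y)) = Add(Add(5, Y), Mul(-1, Y)) = 5)
Add(J, Mul(-1, Function('y')(-67))) = Add(-42183, Mul(-1, 5)) = Add(-42183, -5) = -42188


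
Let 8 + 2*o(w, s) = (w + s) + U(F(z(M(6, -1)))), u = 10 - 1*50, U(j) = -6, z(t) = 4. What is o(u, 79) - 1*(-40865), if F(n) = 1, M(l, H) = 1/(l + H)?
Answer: 81755/2 ≈ 40878.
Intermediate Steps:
M(l, H) = 1/(H + l)
u = -40 (u = 10 - 50 = -40)
o(w, s) = -7 + s/2 + w/2 (o(w, s) = -4 + ((w + s) - 6)/2 = -4 + ((s + w) - 6)/2 = -4 + (-6 + s + w)/2 = -4 + (-3 + s/2 + w/2) = -7 + s/2 + w/2)
o(u, 79) - 1*(-40865) = (-7 + (½)*79 + (½)*(-40)) - 1*(-40865) = (-7 + 79/2 - 20) + 40865 = 25/2 + 40865 = 81755/2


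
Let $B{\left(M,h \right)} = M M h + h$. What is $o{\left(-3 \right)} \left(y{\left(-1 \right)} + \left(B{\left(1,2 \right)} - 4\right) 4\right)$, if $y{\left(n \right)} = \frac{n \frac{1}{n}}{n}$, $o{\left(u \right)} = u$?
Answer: $3$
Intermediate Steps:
$B{\left(M,h \right)} = h + h M^{2}$ ($B{\left(M,h \right)} = M^{2} h + h = h M^{2} + h = h + h M^{2}$)
$y{\left(n \right)} = \frac{1}{n}$ ($y{\left(n \right)} = 1 \frac{1}{n} = \frac{1}{n}$)
$o{\left(-3 \right)} \left(y{\left(-1 \right)} + \left(B{\left(1,2 \right)} - 4\right) 4\right) = - 3 \left(\frac{1}{-1} + \left(2 \left(1 + 1^{2}\right) - 4\right) 4\right) = - 3 \left(-1 + \left(2 \left(1 + 1\right) - 4\right) 4\right) = - 3 \left(-1 + \left(2 \cdot 2 - 4\right) 4\right) = - 3 \left(-1 + \left(4 - 4\right) 4\right) = - 3 \left(-1 + 0 \cdot 4\right) = - 3 \left(-1 + 0\right) = \left(-3\right) \left(-1\right) = 3$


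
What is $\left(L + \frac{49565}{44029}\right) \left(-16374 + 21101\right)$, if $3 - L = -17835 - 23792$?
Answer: $\frac{8664481499045}{44029} \approx 1.9679 \cdot 10^{8}$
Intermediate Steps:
$L = 41630$ ($L = 3 - \left(-17835 - 23792\right) = 3 - -41627 = 3 + 41627 = 41630$)
$\left(L + \frac{49565}{44029}\right) \left(-16374 + 21101\right) = \left(41630 + \frac{49565}{44029}\right) \left(-16374 + 21101\right) = \left(41630 + 49565 \cdot \frac{1}{44029}\right) 4727 = \left(41630 + \frac{49565}{44029}\right) 4727 = \frac{1832976835}{44029} \cdot 4727 = \frac{8664481499045}{44029}$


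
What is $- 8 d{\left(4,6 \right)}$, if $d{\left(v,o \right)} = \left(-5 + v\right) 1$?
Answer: $8$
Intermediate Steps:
$d{\left(v,o \right)} = -5 + v$
$- 8 d{\left(4,6 \right)} = - 8 \left(-5 + 4\right) = \left(-8\right) \left(-1\right) = 8$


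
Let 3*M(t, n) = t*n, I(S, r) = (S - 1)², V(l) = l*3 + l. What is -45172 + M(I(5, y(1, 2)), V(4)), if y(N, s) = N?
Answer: -135260/3 ≈ -45087.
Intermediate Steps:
V(l) = 4*l (V(l) = 3*l + l = 4*l)
I(S, r) = (-1 + S)²
M(t, n) = n*t/3 (M(t, n) = (t*n)/3 = (n*t)/3 = n*t/3)
-45172 + M(I(5, y(1, 2)), V(4)) = -45172 + (4*4)*(-1 + 5)²/3 = -45172 + (⅓)*16*4² = -45172 + (⅓)*16*16 = -45172 + 256/3 = -135260/3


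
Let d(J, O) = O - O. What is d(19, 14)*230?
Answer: 0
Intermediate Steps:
d(J, O) = 0
d(19, 14)*230 = 0*230 = 0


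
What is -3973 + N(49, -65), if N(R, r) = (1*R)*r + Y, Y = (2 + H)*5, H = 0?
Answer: -7148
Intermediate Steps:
Y = 10 (Y = (2 + 0)*5 = 2*5 = 10)
N(R, r) = 10 + R*r (N(R, r) = (1*R)*r + 10 = R*r + 10 = 10 + R*r)
-3973 + N(49, -65) = -3973 + (10 + 49*(-65)) = -3973 + (10 - 3185) = -3973 - 3175 = -7148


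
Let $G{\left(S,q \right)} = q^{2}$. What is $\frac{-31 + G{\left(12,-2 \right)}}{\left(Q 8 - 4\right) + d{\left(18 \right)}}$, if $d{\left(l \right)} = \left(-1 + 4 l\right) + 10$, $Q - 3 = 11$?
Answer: $- \frac{1}{7} \approx -0.14286$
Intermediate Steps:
$Q = 14$ ($Q = 3 + 11 = 14$)
$d{\left(l \right)} = 9 + 4 l$
$\frac{-31 + G{\left(12,-2 \right)}}{\left(Q 8 - 4\right) + d{\left(18 \right)}} = \frac{-31 + \left(-2\right)^{2}}{\left(14 \cdot 8 - 4\right) + \left(9 + 4 \cdot 18\right)} = \frac{-31 + 4}{\left(112 - 4\right) + \left(9 + 72\right)} = - \frac{27}{108 + 81} = - \frac{27}{189} = \left(-27\right) \frac{1}{189} = - \frac{1}{7}$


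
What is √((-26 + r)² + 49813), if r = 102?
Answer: √55589 ≈ 235.77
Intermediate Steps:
√((-26 + r)² + 49813) = √((-26 + 102)² + 49813) = √(76² + 49813) = √(5776 + 49813) = √55589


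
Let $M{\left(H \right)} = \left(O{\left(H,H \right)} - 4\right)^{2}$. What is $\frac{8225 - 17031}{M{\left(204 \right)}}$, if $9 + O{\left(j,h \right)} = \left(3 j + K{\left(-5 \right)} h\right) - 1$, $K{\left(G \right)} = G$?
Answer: $- \frac{4403}{89042} \approx -0.049449$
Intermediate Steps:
$O{\left(j,h \right)} = -10 - 5 h + 3 j$ ($O{\left(j,h \right)} = -9 - \left(1 - 3 j + 5 h\right) = -10 - 5 h + 3 j$)
$M{\left(H \right)} = \left(-14 - 2 H\right)^{2}$ ($M{\left(H \right)} = \left(\left(-10 - 5 H + 3 H\right) - 4\right)^{2} = \left(\left(-10 - 2 H\right) - 4\right)^{2} = \left(-14 - 2 H\right)^{2}$)
$\frac{8225 - 17031}{M{\left(204 \right)}} = \frac{8225 - 17031}{4 \left(7 + 204\right)^{2}} = \frac{8225 - 17031}{4 \cdot 211^{2}} = - \frac{8806}{4 \cdot 44521} = - \frac{8806}{178084} = \left(-8806\right) \frac{1}{178084} = - \frac{4403}{89042}$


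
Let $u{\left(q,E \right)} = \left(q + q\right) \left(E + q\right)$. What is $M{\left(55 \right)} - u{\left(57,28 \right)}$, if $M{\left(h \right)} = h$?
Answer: $-9635$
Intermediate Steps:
$u{\left(q,E \right)} = 2 q \left(E + q\right)$
$M{\left(55 \right)} - u{\left(57,28 \right)} = 55 - 2 \cdot 57 \left(28 + 57\right) = 55 - 2 \cdot 57 \cdot 85 = 55 - 9690 = -9635$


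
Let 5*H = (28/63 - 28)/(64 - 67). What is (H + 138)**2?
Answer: 356378884/18225 ≈ 19554.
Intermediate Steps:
H = 248/135 (H = ((28/63 - 28)/(64 - 67))/5 = ((28*(1/63) - 28)/(-3))/5 = ((4/9 - 28)*(-1/3))/5 = (-248/9*(-1/3))/5 = (1/5)*(248/27) = 248/135 ≈ 1.8370)
(H + 138)**2 = (248/135 + 138)**2 = (18878/135)**2 = 356378884/18225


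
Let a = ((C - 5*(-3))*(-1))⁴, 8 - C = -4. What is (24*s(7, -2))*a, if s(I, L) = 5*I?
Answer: 446410440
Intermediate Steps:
C = 12 (C = 8 - 1*(-4) = 8 + 4 = 12)
a = 531441 (a = ((12 - 5*(-3))*(-1))⁴ = ((12 - 1*(-15))*(-1))⁴ = ((12 + 15)*(-1))⁴ = (27*(-1))⁴ = (-27)⁴ = 531441)
(24*s(7, -2))*a = (24*(5*7))*531441 = (24*35)*531441 = 840*531441 = 446410440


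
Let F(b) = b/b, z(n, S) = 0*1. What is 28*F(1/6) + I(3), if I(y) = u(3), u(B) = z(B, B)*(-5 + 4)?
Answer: 28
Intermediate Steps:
z(n, S) = 0
u(B) = 0 (u(B) = 0*(-5 + 4) = 0*(-1) = 0)
F(b) = 1
I(y) = 0
28*F(1/6) + I(3) = 28*1 + 0 = 28 + 0 = 28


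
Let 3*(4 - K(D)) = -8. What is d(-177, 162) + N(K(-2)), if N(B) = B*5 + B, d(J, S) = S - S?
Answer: 40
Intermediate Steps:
K(D) = 20/3 (K(D) = 4 - ⅓*(-8) = 4 + 8/3 = 20/3)
d(J, S) = 0
N(B) = 6*B (N(B) = 5*B + B = 6*B)
d(-177, 162) + N(K(-2)) = 0 + 6*(20/3) = 0 + 40 = 40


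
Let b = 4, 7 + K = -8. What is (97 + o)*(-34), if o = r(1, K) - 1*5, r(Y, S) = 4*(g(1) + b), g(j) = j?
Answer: -3808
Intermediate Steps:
K = -15 (K = -7 - 8 = -15)
r(Y, S) = 20 (r(Y, S) = 4*(1 + 4) = 4*5 = 20)
o = 15 (o = 20 - 1*5 = 20 - 5 = 15)
(97 + o)*(-34) = (97 + 15)*(-34) = 112*(-34) = -3808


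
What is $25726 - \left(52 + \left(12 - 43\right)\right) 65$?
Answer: $24361$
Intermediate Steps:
$25726 - \left(52 + \left(12 - 43\right)\right) 65 = 25726 - \left(52 - 31\right) 65 = 25726 - 21 \cdot 65 = 25726 - 1365 = 24361$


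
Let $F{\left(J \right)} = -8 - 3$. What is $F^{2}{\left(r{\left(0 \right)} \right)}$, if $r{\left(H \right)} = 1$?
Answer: $121$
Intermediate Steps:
$F{\left(J \right)} = -11$ ($F{\left(J \right)} = -8 - 3 = -11$)
$F^{2}{\left(r{\left(0 \right)} \right)} = \left(-11\right)^{2} = 121$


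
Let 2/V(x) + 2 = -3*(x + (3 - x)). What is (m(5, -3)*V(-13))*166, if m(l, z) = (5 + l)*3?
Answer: -9960/11 ≈ -905.45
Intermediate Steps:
V(x) = -2/11 (V(x) = 2/(-2 - 3*(x + (3 - x))) = 2/(-2 - 3*3) = 2/(-2 - 9) = 2/(-11) = 2*(-1/11) = -2/11)
m(l, z) = 15 + 3*l
(m(5, -3)*V(-13))*166 = ((15 + 3*5)*(-2/11))*166 = ((15 + 15)*(-2/11))*166 = (30*(-2/11))*166 = -60/11*166 = -9960/11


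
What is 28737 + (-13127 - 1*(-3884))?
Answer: 19494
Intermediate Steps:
28737 + (-13127 - 1*(-3884)) = 28737 + (-13127 + 3884) = 28737 - 9243 = 19494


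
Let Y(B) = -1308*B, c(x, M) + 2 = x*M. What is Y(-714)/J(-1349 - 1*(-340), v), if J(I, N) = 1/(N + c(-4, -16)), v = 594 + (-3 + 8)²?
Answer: 635994072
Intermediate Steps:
v = 619 (v = 594 + 5² = 594 + 25 = 619)
c(x, M) = -2 + M*x (c(x, M) = -2 + x*M = -2 + M*x)
J(I, N) = 1/(62 + N) (J(I, N) = 1/(N + (-2 - 16*(-4))) = 1/(N + (-2 + 64)) = 1/(N + 62) = 1/(62 + N))
Y(-714)/J(-1349 - 1*(-340), v) = (-1308*(-714))/(1/(62 + 619)) = 933912/(1/681) = 933912*681 = 635994072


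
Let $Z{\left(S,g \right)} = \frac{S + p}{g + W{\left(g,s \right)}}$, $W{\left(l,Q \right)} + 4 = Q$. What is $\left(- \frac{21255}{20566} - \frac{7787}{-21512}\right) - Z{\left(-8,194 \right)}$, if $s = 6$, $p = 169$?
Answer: $- \frac{25403965}{17015992} \approx -1.4929$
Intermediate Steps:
$W{\left(l,Q \right)} = -4 + Q$
$Z{\left(S,g \right)} = \frac{169 + S}{2 + g}$ ($Z{\left(S,g \right)} = \frac{S + 169}{g + \left(-4 + 6\right)} = \frac{169 + S}{g + 2} = \frac{169 + S}{2 + g}$)
$\left(- \frac{21255}{20566} - \frac{7787}{-21512}\right) - Z{\left(-8,194 \right)} = \left(- \frac{21255}{20566} - \frac{7787}{-21512}\right) - \frac{169 - 8}{2 + 194} = \left(\left(-21255\right) \frac{1}{20566} - - \frac{7787}{21512}\right) - \frac{1}{196} \cdot 161 = \left(- \frac{1635}{1582} + \frac{7787}{21512}\right) - \frac{1}{196} \cdot 161 = - \frac{11426543}{17015992} - \frac{23}{28} = - \frac{25403965}{17015992}$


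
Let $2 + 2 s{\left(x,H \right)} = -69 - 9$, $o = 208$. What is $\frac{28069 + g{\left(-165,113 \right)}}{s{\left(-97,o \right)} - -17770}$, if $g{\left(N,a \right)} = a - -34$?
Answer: $\frac{14108}{8865} \approx 1.5914$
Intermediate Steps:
$s{\left(x,H \right)} = -40$ ($s{\left(x,H \right)} = -1 + \frac{-69 - 9}{2} = -1 + \frac{1}{2} \left(-78\right) = -1 - 39 = -40$)
$g{\left(N,a \right)} = 34 + a$ ($g{\left(N,a \right)} = a + 34 = 34 + a$)
$\frac{28069 + g{\left(-165,113 \right)}}{s{\left(-97,o \right)} - -17770} = \frac{28069 + \left(34 + 113\right)}{-40 - -17770} = \frac{28069 + 147}{-40 + 17770} = \frac{28216}{17730} = 28216 \cdot \frac{1}{17730} = \frac{14108}{8865}$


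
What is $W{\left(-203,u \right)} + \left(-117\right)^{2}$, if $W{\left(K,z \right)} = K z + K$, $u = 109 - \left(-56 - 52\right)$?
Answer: $-30565$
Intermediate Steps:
$u = 217$ ($u = 109 - \left(-56 - 52\right) = 109 - -108 = 109 + 108 = 217$)
$W{\left(K,z \right)} = K + K z$
$W{\left(-203,u \right)} + \left(-117\right)^{2} = - 203 \left(1 + 217\right) + \left(-117\right)^{2} = \left(-203\right) 218 + 13689 = -44254 + 13689 = -30565$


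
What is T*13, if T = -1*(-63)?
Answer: 819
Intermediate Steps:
T = 63
T*13 = 63*13 = 819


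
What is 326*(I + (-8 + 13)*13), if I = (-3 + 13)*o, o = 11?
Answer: 57050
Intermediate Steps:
I = 110 (I = (-3 + 13)*11 = 10*11 = 110)
326*(I + (-8 + 13)*13) = 326*(110 + (-8 + 13)*13) = 326*(110 + 5*13) = 326*(110 + 65) = 326*175 = 57050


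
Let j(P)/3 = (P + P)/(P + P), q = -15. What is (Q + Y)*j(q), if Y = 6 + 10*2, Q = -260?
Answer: -702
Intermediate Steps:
Y = 26 (Y = 6 + 20 = 26)
j(P) = 3 (j(P) = 3*((P + P)/(P + P)) = 3*((2*P)/((2*P))) = 3*((2*P)*(1/(2*P))) = 3*1 = 3)
(Q + Y)*j(q) = (-260 + 26)*3 = -234*3 = -702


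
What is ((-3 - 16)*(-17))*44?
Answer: 14212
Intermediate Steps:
((-3 - 16)*(-17))*44 = -19*(-17)*44 = 323*44 = 14212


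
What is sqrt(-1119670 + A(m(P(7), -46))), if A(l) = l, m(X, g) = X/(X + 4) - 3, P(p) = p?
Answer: 2*I*sqrt(33870089)/11 ≈ 1058.1*I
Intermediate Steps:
m(X, g) = -3 + X/(4 + X) (m(X, g) = X/(4 + X) - 3 = -3 + X/(4 + X))
sqrt(-1119670 + A(m(P(7), -46))) = sqrt(-1119670 + 2*(-6 - 1*7)/(4 + 7)) = sqrt(-1119670 + 2*(-6 - 7)/11) = sqrt(-1119670 + 2*(1/11)*(-13)) = sqrt(-1119670 - 26/11) = sqrt(-12316396/11) = 2*I*sqrt(33870089)/11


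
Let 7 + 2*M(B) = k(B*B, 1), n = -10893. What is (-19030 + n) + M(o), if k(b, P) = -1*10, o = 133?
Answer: -59863/2 ≈ -29932.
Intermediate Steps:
k(b, P) = -10
M(B) = -17/2 (M(B) = -7/2 + (½)*(-10) = -7/2 - 5 = -17/2)
(-19030 + n) + M(o) = (-19030 - 10893) - 17/2 = -29923 - 17/2 = -59863/2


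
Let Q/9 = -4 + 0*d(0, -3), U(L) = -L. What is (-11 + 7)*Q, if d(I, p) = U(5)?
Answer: 144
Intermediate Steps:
d(I, p) = -5 (d(I, p) = -1*5 = -5)
Q = -36 (Q = 9*(-4 + 0*(-5)) = 9*(-4 + 0) = 9*(-4) = -36)
(-11 + 7)*Q = (-11 + 7)*(-36) = -4*(-36) = 144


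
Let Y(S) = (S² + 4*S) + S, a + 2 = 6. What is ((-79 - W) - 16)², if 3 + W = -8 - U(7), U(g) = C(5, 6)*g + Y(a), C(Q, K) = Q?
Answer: 169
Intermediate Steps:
a = 4 (a = -2 + 6 = 4)
Y(S) = S² + 5*S
U(g) = 36 + 5*g (U(g) = 5*g + 4*(5 + 4) = 5*g + 4*9 = 5*g + 36 = 36 + 5*g)
W = -82 (W = -3 + (-8 - (36 + 5*7)) = -3 + (-8 - (36 + 35)) = -3 + (-8 - 1*71) = -3 + (-8 - 71) = -3 - 79 = -82)
((-79 - W) - 16)² = ((-79 - 1*(-82)) - 16)² = ((-79 + 82) - 16)² = (3 - 16)² = (-13)² = 169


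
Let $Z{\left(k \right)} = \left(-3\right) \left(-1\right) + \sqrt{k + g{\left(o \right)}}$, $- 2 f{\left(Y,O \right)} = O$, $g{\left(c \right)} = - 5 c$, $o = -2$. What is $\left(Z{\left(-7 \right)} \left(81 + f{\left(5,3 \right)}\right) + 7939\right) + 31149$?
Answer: $\frac{78653}{2} + \frac{159 \sqrt{3}}{2} \approx 39464.0$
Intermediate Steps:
$f{\left(Y,O \right)} = - \frac{O}{2}$
$Z{\left(k \right)} = 3 + \sqrt{10 + k}$ ($Z{\left(k \right)} = \left(-3\right) \left(-1\right) + \sqrt{k - -10} = 3 + \sqrt{k + 10} = 3 + \sqrt{10 + k}$)
$\left(Z{\left(-7 \right)} \left(81 + f{\left(5,3 \right)}\right) + 7939\right) + 31149 = \left(\left(3 + \sqrt{10 - 7}\right) \left(81 - \frac{3}{2}\right) + 7939\right) + 31149 = \left(\left(3 + \sqrt{3}\right) \left(81 - \frac{3}{2}\right) + 7939\right) + 31149 = \left(\left(3 + \sqrt{3}\right) \frac{159}{2} + 7939\right) + 31149 = \left(\left(\frac{477}{2} + \frac{159 \sqrt{3}}{2}\right) + 7939\right) + 31149 = \left(\frac{16355}{2} + \frac{159 \sqrt{3}}{2}\right) + 31149 = \frac{78653}{2} + \frac{159 \sqrt{3}}{2}$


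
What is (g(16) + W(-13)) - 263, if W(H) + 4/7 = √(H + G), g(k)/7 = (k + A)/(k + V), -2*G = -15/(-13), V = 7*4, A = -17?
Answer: -81229/308 + I*√9178/26 ≈ -263.73 + 3.6847*I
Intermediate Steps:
V = 28
G = -15/26 (G = -(-15)/(2*(-13)) = -(-15)*(-1)/(2*13) = -½*15/13 = -15/26 ≈ -0.57692)
g(k) = 7*(-17 + k)/(28 + k) (g(k) = 7*((k - 17)/(k + 28)) = 7*((-17 + k)/(28 + k)) = 7*(-17 + k)/(28 + k))
W(H) = -4/7 + √(-15/26 + H) (W(H) = -4/7 + √(H - 15/26) = -4/7 + √(-15/26 + H))
(g(16) + W(-13)) - 263 = (7*(-17 + 16)/(28 + 16) + (-4/7 + √(-390 + 676*(-13))/26)) - 263 = (7*(-1)/44 + (-4/7 + √(-390 - 8788)/26)) - 263 = (7*(1/44)*(-1) + (-4/7 + √(-9178)/26)) - 263 = (-7/44 + (-4/7 + (I*√9178)/26)) - 263 = (-7/44 + (-4/7 + I*√9178/26)) - 263 = (-225/308 + I*√9178/26) - 263 = -81229/308 + I*√9178/26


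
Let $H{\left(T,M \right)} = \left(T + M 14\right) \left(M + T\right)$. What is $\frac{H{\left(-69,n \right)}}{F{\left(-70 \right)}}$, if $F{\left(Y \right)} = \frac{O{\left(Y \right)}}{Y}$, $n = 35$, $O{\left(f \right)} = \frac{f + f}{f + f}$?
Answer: $1001980$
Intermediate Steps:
$O{\left(f \right)} = 1$ ($O{\left(f \right)} = \frac{2 f}{2 f} = 2 f \frac{1}{2 f} = 1$)
$H{\left(T,M \right)} = \left(M + T\right) \left(T + 14 M\right)$ ($H{\left(T,M \right)} = \left(T + 14 M\right) \left(M + T\right) = \left(M + T\right) \left(T + 14 M\right)$)
$F{\left(Y \right)} = \frac{1}{Y}$ ($F{\left(Y \right)} = 1 \frac{1}{Y} = \frac{1}{Y}$)
$\frac{H{\left(-69,n \right)}}{F{\left(-70 \right)}} = \frac{\left(-69\right)^{2} + 14 \cdot 35^{2} + 15 \cdot 35 \left(-69\right)}{\frac{1}{-70}} = \frac{4761 + 14 \cdot 1225 - 36225}{- \frac{1}{70}} = \left(4761 + 17150 - 36225\right) \left(-70\right) = \left(-14314\right) \left(-70\right) = 1001980$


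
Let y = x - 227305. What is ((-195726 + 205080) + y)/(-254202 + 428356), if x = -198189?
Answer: -208070/87077 ≈ -2.3895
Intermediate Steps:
y = -425494 (y = -198189 - 227305 = -425494)
((-195726 + 205080) + y)/(-254202 + 428356) = ((-195726 + 205080) - 425494)/(-254202 + 428356) = (9354 - 425494)/174154 = -416140*1/174154 = -208070/87077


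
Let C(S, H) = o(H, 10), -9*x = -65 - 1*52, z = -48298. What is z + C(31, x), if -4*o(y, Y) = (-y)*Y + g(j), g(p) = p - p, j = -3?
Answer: -96531/2 ≈ -48266.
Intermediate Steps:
x = 13 (x = -(-65 - 1*52)/9 = -(-65 - 52)/9 = -⅑*(-117) = 13)
g(p) = 0
o(y, Y) = Y*y/4 (o(y, Y) = -((-y)*Y + 0)/4 = -(-Y*y + 0)/4 = -(-1)*Y*y/4 = Y*y/4)
C(S, H) = 5*H/2 (C(S, H) = (¼)*10*H = 5*H/2)
z + C(31, x) = -48298 + (5/2)*13 = -48298 + 65/2 = -96531/2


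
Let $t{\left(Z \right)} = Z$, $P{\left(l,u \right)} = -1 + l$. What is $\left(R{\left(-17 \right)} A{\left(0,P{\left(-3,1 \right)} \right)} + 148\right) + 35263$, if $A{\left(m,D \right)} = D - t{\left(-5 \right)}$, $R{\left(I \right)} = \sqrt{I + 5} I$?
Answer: $35411 - 34 i \sqrt{3} \approx 35411.0 - 58.89 i$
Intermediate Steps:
$R{\left(I \right)} = I \sqrt{5 + I}$ ($R{\left(I \right)} = \sqrt{5 + I} I = I \sqrt{5 + I}$)
$A{\left(m,D \right)} = 5 + D$ ($A{\left(m,D \right)} = D - -5 = D + 5 = 5 + D$)
$\left(R{\left(-17 \right)} A{\left(0,P{\left(-3,1 \right)} \right)} + 148\right) + 35263 = \left(- 17 \sqrt{5 - 17} \left(5 - 4\right) + 148\right) + 35263 = \left(- 17 \sqrt{-12} \left(5 - 4\right) + 148\right) + 35263 = \left(- 17 \cdot 2 i \sqrt{3} \cdot 1 + 148\right) + 35263 = \left(- 34 i \sqrt{3} \cdot 1 + 148\right) + 35263 = \left(- 34 i \sqrt{3} + 148\right) + 35263 = \left(148 - 34 i \sqrt{3}\right) + 35263 = 35411 - 34 i \sqrt{3}$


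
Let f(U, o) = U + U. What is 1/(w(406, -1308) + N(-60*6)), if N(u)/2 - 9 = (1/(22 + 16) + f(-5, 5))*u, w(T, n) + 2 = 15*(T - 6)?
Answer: 19/250744 ≈ 7.5775e-5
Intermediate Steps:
f(U, o) = 2*U
w(T, n) = -92 + 15*T (w(T, n) = -2 + 15*(T - 6) = -2 + 15*(-6 + T) = -2 + (-90 + 15*T) = -92 + 15*T)
N(u) = 18 - 379*u/19 (N(u) = 18 + 2*((1/(22 + 16) + 2*(-5))*u) = 18 + 2*((1/38 - 10)*u) = 18 + 2*(-379*u/38) = 18 - 379*u/19)
1/(w(406, -1308) + N(-60*6)) = 1/((-92 + 15*406) + (18 - (-22740)*6/19)) = 1/((-92 + 6090) + (18 - 379/19*(-360))) = 1/(5998 + (18 + 136440/19)) = 1/(5998 + 136782/19) = 1/(250744/19) = 19/250744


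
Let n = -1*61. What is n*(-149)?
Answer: 9089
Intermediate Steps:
n = -61
n*(-149) = -61*(-149) = 9089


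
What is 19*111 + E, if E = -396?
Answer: 1713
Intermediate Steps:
19*111 + E = 19*111 - 396 = 2109 - 396 = 1713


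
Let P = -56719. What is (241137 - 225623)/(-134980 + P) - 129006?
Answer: -24730336708/191699 ≈ -1.2901e+5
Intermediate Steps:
(241137 - 225623)/(-134980 + P) - 129006 = (241137 - 225623)/(-134980 - 56719) - 129006 = 15514/(-191699) - 129006 = 15514*(-1/191699) - 129006 = -15514/191699 - 129006 = -24730336708/191699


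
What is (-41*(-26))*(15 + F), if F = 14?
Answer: 30914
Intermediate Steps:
(-41*(-26))*(15 + F) = (-41*(-26))*(15 + 14) = 1066*29 = 30914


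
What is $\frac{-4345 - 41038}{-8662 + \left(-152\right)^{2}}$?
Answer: $- \frac{45383}{14442} \approx -3.1424$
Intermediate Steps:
$\frac{-4345 - 41038}{-8662 + \left(-152\right)^{2}} = - \frac{45383}{-8662 + 23104} = - \frac{45383}{14442}$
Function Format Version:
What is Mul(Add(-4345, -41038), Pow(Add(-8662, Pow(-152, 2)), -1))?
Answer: Rational(-45383, 14442) ≈ -3.1424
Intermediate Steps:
Mul(Add(-4345, -41038), Pow(Add(-8662, Pow(-152, 2)), -1)) = Mul(-45383, Pow(Add(-8662, 23104), -1)) = Mul(-45383, Pow(14442, -1)) = Mul(-45383, Rational(1, 14442)) = Rational(-45383, 14442)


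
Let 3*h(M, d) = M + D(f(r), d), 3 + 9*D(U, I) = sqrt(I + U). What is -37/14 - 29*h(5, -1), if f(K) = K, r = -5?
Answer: -6017/126 - 29*I*sqrt(6)/27 ≈ -47.754 - 2.6309*I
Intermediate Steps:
D(U, I) = -1/3 + sqrt(I + U)/9
h(M, d) = -1/9 + M/3 + sqrt(-5 + d)/27 (h(M, d) = (M + (-1/3 + sqrt(d - 5)/9))/3 = (M + (-1/3 + sqrt(-5 + d)/9))/3 = (-1/3 + M + sqrt(-5 + d)/9)/3 = -1/9 + M/3 + sqrt(-5 + d)/27)
-37/14 - 29*h(5, -1) = -37/14 - 29*(-1/9 + (1/3)*5 + sqrt(-5 - 1)/27) = -37*1/14 - 29*(-1/9 + 5/3 + sqrt(-6)/27) = -37/14 - 29*(-1/9 + 5/3 + (I*sqrt(6))/27) = -37/14 - 29*(-1/9 + 5/3 + I*sqrt(6)/27) = -37/14 - 29*(14/9 + I*sqrt(6)/27) = -37/14 + (-406/9 - 29*I*sqrt(6)/27) = -6017/126 - 29*I*sqrt(6)/27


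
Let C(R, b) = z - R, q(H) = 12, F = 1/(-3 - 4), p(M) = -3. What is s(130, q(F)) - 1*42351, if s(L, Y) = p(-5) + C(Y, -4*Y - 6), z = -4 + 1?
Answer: -42369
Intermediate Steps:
F = -⅐ (F = 1/(-7) = -⅐ ≈ -0.14286)
z = -3
C(R, b) = -3 - R
s(L, Y) = -6 - Y (s(L, Y) = -3 + (-3 - Y) = -6 - Y)
s(130, q(F)) - 1*42351 = (-6 - 1*12) - 1*42351 = (-6 - 12) - 42351 = -18 - 42351 = -42369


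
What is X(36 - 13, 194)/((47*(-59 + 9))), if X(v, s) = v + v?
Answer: -23/1175 ≈ -0.019574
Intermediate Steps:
X(v, s) = 2*v
X(36 - 13, 194)/((47*(-59 + 9))) = (2*(36 - 13))/((47*(-59 + 9))) = (2*23)/((47*(-50))) = 46/(-2350) = 46*(-1/2350) = -23/1175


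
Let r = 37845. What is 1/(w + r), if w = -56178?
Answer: -1/18333 ≈ -5.4546e-5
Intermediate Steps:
1/(w + r) = 1/(-56178 + 37845) = 1/(-18333) = -1/18333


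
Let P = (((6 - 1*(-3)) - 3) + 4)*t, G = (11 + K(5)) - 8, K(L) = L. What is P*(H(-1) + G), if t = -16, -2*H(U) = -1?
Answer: -1360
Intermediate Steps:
H(U) = ½ (H(U) = -½*(-1) = ½)
G = 8 (G = (11 + 5) - 8 = 16 - 8 = 8)
P = -160 (P = (((6 - 1*(-3)) - 3) + 4)*(-16) = (((6 + 3) - 3) + 4)*(-16) = ((9 - 3) + 4)*(-16) = (6 + 4)*(-16) = 10*(-16) = -160)
P*(H(-1) + G) = -160*(½ + 8) = -160*17/2 = -1360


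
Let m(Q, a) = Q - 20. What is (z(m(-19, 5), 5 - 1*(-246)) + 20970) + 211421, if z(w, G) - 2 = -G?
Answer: 232142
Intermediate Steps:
m(Q, a) = -20 + Q
z(w, G) = 2 - G
(z(m(-19, 5), 5 - 1*(-246)) + 20970) + 211421 = ((2 - (5 - 1*(-246))) + 20970) + 211421 = ((2 - (5 + 246)) + 20970) + 211421 = ((2 - 1*251) + 20970) + 211421 = ((2 - 251) + 20970) + 211421 = (-249 + 20970) + 211421 = 20721 + 211421 = 232142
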